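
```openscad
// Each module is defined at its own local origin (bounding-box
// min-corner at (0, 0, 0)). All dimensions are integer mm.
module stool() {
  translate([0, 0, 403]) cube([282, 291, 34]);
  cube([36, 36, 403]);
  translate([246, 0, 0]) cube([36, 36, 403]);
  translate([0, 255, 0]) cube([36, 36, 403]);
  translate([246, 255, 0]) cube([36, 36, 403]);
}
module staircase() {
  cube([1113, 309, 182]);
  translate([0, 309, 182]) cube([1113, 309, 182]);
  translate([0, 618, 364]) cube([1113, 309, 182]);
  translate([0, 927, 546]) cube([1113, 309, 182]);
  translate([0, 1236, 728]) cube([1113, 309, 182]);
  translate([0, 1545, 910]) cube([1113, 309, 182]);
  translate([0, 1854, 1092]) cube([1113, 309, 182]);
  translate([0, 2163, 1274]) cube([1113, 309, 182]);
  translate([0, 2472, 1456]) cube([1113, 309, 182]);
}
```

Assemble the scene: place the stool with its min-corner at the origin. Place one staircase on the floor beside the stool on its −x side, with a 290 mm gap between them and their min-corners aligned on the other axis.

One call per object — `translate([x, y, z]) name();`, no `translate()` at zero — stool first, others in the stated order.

stool();
translate([-1403, 0, 0]) staircase();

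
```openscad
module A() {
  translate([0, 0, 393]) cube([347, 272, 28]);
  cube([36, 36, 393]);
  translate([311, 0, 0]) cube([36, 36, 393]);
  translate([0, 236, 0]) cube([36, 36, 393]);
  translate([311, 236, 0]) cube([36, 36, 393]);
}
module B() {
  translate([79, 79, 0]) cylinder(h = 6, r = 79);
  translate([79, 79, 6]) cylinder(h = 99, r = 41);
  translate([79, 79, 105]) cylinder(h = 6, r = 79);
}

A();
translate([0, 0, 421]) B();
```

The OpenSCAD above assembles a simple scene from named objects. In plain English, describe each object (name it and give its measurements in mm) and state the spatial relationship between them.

A is a four-legged stool. The seat is a 347×272×28 mm slab whose top surface is at z = 421 mm; four square legs, each 36×36 mm in cross-section, run from the floor (z = 0) to the underside of the seat, each flush with a corner of the seat.

B is a spool: two coaxial disc flanges of radius 79 mm and thickness 6 mm, joined by a core cylinder of radius 41 mm and height 99 mm. The lower flange rests on z = 0 and the three cylinders share a vertical axis.

The spool is on top of the stool.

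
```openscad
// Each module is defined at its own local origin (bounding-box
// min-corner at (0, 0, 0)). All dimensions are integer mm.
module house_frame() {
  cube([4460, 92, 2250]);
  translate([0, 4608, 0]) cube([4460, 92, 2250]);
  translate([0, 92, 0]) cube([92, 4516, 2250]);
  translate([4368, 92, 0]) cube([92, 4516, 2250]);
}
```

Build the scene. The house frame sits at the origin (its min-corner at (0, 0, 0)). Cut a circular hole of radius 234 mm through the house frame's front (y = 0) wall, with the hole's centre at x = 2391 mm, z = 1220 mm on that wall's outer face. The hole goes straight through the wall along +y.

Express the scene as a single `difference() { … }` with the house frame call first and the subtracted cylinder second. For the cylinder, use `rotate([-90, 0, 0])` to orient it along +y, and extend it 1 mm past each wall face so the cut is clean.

difference() {
  house_frame();
  translate([2391, -1, 1220]) rotate([-90, 0, 0]) cylinder(h = 94, r = 234);
}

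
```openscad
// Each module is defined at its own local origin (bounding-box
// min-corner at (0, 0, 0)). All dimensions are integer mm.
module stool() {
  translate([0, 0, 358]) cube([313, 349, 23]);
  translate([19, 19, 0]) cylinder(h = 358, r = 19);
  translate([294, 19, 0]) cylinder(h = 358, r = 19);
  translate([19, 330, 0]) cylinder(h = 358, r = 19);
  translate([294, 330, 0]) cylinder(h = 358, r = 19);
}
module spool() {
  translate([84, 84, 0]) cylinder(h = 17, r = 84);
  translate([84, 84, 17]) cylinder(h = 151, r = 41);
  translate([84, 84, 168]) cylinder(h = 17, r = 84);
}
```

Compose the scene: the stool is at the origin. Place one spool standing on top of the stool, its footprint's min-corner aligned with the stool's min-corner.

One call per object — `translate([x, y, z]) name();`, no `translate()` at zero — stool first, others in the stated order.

stool();
translate([0, 0, 381]) spool();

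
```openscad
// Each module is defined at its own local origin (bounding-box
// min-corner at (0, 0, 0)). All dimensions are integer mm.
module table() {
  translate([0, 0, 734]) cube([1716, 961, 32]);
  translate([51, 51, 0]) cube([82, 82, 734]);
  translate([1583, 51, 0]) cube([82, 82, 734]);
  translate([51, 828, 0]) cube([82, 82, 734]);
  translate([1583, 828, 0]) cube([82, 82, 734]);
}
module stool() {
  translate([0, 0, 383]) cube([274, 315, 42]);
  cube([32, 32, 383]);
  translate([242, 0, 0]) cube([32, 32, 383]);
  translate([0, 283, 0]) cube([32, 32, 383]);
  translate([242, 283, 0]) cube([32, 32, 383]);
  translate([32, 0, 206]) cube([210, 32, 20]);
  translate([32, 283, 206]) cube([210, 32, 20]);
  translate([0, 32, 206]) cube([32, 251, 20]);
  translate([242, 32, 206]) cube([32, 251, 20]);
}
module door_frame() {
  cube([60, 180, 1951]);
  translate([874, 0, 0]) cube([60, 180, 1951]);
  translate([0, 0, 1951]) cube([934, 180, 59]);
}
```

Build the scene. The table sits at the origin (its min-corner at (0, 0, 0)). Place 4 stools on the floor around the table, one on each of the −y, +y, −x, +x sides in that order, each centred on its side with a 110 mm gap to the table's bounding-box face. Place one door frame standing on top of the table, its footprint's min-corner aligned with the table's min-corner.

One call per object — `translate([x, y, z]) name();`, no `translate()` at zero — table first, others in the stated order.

table();
translate([721, -425, 0]) stool();
translate([721, 1071, 0]) stool();
translate([-384, 323, 0]) stool();
translate([1826, 323, 0]) stool();
translate([0, 0, 766]) door_frame();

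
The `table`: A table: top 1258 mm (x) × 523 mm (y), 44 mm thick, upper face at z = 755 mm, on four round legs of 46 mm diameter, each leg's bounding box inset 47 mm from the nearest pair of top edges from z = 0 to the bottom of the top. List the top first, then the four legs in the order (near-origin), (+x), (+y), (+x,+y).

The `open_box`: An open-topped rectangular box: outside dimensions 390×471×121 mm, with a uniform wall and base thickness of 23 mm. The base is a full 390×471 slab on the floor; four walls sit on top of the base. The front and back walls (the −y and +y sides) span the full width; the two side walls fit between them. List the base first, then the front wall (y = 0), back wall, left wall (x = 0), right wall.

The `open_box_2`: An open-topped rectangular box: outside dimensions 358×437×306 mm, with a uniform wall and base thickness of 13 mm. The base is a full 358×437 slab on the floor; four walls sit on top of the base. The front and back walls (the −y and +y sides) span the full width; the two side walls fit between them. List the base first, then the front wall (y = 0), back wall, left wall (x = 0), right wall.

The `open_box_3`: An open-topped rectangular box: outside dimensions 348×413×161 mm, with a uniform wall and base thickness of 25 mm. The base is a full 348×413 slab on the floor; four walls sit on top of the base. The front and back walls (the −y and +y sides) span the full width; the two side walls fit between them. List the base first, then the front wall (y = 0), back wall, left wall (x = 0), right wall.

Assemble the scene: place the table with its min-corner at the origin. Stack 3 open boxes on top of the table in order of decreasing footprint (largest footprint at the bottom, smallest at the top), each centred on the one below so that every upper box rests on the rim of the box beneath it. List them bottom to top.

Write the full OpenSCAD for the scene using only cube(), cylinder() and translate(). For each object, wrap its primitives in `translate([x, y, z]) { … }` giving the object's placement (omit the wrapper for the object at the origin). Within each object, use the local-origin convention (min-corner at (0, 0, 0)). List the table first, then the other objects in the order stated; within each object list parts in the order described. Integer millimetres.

translate([0, 0, 711]) cube([1258, 523, 44]);
translate([70, 70, 0]) cylinder(h = 711, r = 23);
translate([1188, 70, 0]) cylinder(h = 711, r = 23);
translate([70, 453, 0]) cylinder(h = 711, r = 23);
translate([1188, 453, 0]) cylinder(h = 711, r = 23);
translate([434, 26, 755]) {
  cube([390, 471, 23]);
  translate([0, 0, 23]) cube([390, 23, 98]);
  translate([0, 448, 23]) cube([390, 23, 98]);
  translate([0, 23, 23]) cube([23, 425, 98]);
  translate([367, 23, 23]) cube([23, 425, 98]);
}
translate([450, 43, 876]) {
  cube([358, 437, 13]);
  translate([0, 0, 13]) cube([358, 13, 293]);
  translate([0, 424, 13]) cube([358, 13, 293]);
  translate([0, 13, 13]) cube([13, 411, 293]);
  translate([345, 13, 13]) cube([13, 411, 293]);
}
translate([455, 55, 1182]) {
  cube([348, 413, 25]);
  translate([0, 0, 25]) cube([348, 25, 136]);
  translate([0, 388, 25]) cube([348, 25, 136]);
  translate([0, 25, 25]) cube([25, 363, 136]);
  translate([323, 25, 25]) cube([25, 363, 136]);
}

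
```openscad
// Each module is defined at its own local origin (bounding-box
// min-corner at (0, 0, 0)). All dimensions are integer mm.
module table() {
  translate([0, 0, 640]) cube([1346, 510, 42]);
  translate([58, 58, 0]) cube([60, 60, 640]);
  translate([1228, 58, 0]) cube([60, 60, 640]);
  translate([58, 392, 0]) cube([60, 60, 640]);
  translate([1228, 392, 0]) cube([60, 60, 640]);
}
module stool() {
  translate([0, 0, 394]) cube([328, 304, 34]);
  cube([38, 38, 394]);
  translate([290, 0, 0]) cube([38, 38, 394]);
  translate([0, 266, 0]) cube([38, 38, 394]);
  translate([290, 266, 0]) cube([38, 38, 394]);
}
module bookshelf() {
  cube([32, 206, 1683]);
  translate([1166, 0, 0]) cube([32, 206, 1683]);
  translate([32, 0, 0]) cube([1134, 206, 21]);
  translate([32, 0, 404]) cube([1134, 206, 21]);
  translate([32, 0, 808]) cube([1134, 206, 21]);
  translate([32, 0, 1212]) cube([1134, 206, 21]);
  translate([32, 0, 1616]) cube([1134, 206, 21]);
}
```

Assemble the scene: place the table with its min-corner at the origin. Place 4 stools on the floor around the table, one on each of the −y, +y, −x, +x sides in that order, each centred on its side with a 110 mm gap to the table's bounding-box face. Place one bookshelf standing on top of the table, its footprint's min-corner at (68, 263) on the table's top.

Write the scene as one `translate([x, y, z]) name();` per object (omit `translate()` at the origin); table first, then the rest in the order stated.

table();
translate([509, -414, 0]) stool();
translate([509, 620, 0]) stool();
translate([-438, 103, 0]) stool();
translate([1456, 103, 0]) stool();
translate([68, 263, 682]) bookshelf();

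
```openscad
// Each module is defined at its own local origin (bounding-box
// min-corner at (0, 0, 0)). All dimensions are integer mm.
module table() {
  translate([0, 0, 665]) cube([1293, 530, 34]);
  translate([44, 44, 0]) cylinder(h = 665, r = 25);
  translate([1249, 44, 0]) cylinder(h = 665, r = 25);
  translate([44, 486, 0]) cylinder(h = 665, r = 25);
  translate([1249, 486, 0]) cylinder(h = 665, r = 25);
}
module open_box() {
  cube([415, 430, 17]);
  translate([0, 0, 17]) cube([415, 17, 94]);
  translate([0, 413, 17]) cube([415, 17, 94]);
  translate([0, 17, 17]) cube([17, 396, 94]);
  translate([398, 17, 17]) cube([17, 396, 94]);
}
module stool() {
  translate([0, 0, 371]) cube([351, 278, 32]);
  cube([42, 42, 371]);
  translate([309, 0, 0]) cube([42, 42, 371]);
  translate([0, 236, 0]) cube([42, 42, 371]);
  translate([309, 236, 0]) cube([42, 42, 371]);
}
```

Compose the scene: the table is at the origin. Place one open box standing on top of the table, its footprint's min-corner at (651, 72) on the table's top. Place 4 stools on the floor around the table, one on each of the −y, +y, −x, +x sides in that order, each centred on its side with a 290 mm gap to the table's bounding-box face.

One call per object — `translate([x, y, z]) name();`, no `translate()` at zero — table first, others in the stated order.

table();
translate([651, 72, 699]) open_box();
translate([471, -568, 0]) stool();
translate([471, 820, 0]) stool();
translate([-641, 126, 0]) stool();
translate([1583, 126, 0]) stool();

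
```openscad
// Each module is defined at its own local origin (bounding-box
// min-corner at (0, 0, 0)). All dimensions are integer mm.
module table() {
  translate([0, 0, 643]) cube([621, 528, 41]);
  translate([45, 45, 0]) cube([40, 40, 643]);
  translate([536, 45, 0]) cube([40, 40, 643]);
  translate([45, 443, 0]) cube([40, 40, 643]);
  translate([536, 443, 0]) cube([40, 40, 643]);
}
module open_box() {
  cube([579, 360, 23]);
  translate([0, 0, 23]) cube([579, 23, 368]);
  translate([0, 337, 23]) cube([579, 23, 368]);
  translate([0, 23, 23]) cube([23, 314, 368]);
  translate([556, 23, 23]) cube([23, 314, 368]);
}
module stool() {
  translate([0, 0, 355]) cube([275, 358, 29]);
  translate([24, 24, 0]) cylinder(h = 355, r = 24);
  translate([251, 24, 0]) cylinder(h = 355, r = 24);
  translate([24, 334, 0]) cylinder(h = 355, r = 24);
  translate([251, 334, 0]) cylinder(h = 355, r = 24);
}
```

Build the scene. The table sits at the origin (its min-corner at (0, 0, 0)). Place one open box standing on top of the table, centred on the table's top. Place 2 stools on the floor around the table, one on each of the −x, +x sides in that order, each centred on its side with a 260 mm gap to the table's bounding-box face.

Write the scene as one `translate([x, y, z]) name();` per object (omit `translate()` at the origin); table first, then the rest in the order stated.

table();
translate([21, 84, 684]) open_box();
translate([-535, 85, 0]) stool();
translate([881, 85, 0]) stool();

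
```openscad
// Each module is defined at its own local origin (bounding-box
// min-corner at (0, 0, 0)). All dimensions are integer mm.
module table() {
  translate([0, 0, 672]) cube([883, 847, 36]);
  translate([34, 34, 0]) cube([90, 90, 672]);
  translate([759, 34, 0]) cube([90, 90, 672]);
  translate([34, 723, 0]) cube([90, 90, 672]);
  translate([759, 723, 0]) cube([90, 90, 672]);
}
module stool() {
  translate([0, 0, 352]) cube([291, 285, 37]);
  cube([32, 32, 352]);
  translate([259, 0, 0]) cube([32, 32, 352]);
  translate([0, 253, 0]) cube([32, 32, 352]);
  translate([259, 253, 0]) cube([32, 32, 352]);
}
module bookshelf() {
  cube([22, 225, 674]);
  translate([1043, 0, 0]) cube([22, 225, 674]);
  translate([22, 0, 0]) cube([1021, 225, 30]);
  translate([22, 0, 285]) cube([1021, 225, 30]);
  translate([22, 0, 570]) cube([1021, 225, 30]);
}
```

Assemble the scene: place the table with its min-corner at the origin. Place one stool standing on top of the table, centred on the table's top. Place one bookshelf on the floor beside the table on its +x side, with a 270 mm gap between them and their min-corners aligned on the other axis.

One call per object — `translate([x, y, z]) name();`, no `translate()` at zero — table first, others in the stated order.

table();
translate([296, 281, 708]) stool();
translate([1153, 0, 0]) bookshelf();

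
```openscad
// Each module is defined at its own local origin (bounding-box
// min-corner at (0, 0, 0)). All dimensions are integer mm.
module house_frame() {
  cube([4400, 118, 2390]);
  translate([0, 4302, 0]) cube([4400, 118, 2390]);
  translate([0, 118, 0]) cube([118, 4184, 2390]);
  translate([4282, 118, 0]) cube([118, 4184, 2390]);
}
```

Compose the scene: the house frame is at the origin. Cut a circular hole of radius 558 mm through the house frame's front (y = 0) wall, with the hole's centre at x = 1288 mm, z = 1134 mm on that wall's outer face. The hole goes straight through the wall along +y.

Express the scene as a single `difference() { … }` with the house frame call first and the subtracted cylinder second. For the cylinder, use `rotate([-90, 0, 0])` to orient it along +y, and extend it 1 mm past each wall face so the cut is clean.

difference() {
  house_frame();
  translate([1288, -1, 1134]) rotate([-90, 0, 0]) cylinder(h = 120, r = 558);
}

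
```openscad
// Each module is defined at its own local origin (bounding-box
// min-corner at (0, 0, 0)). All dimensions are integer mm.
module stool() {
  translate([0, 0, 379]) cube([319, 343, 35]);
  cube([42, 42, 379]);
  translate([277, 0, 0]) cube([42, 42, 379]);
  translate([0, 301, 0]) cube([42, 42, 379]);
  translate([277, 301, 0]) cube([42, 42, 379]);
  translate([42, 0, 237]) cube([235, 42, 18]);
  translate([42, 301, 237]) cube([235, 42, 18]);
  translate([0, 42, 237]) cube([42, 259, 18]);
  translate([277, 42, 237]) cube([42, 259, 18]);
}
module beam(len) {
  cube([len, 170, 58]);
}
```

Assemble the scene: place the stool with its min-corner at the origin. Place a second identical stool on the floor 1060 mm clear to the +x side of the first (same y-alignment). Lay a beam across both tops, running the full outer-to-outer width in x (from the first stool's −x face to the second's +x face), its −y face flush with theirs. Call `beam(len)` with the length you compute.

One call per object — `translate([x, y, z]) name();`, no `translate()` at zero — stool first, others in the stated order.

stool();
translate([1379, 0, 0]) stool();
translate([0, 0, 414]) beam(1698);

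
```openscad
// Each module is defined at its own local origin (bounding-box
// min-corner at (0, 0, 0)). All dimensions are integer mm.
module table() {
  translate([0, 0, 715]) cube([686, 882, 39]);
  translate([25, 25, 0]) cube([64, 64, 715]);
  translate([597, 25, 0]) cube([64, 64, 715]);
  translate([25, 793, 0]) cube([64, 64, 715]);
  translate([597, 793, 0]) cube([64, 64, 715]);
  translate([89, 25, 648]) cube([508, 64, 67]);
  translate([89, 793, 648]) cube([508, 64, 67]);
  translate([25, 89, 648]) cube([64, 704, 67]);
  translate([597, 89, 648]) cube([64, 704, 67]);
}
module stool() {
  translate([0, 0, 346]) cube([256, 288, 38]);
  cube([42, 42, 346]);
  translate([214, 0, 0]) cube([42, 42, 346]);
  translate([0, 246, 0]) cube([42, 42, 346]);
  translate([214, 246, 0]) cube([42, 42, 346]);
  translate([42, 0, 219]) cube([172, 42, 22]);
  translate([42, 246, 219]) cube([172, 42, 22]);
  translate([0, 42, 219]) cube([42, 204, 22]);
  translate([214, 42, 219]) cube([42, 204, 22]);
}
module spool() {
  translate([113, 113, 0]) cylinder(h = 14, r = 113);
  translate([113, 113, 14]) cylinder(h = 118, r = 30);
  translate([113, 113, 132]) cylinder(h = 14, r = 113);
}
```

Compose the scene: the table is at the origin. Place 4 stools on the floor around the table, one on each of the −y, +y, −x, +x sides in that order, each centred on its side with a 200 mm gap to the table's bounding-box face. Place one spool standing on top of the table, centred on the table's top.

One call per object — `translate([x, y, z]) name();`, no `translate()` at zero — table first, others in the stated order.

table();
translate([215, -488, 0]) stool();
translate([215, 1082, 0]) stool();
translate([-456, 297, 0]) stool();
translate([886, 297, 0]) stool();
translate([230, 328, 754]) spool();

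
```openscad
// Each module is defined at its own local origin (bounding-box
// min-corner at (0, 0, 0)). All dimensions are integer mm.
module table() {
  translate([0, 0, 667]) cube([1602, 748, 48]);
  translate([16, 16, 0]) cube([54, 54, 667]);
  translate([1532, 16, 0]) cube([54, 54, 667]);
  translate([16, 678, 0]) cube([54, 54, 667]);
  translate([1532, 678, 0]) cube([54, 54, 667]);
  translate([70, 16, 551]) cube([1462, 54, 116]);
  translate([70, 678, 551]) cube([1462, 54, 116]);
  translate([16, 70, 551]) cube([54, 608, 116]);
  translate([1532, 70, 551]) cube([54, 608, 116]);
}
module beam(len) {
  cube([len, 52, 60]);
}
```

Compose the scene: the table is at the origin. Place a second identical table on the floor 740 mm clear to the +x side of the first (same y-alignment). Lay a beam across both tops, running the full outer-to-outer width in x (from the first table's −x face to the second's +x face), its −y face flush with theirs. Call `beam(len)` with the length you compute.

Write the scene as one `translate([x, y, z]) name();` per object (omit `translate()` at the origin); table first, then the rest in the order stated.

table();
translate([2342, 0, 0]) table();
translate([0, 0, 715]) beam(3944);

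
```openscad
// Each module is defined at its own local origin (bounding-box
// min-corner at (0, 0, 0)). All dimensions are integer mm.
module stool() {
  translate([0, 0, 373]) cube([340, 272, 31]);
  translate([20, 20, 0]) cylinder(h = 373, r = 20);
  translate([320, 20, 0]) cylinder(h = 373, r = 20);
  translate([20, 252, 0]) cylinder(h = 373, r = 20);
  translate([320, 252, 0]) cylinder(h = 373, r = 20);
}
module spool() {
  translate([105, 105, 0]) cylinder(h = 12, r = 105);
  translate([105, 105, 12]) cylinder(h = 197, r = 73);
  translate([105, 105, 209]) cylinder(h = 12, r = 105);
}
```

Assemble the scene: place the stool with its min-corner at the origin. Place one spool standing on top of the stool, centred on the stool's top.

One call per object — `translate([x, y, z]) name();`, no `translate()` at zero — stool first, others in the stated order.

stool();
translate([65, 31, 404]) spool();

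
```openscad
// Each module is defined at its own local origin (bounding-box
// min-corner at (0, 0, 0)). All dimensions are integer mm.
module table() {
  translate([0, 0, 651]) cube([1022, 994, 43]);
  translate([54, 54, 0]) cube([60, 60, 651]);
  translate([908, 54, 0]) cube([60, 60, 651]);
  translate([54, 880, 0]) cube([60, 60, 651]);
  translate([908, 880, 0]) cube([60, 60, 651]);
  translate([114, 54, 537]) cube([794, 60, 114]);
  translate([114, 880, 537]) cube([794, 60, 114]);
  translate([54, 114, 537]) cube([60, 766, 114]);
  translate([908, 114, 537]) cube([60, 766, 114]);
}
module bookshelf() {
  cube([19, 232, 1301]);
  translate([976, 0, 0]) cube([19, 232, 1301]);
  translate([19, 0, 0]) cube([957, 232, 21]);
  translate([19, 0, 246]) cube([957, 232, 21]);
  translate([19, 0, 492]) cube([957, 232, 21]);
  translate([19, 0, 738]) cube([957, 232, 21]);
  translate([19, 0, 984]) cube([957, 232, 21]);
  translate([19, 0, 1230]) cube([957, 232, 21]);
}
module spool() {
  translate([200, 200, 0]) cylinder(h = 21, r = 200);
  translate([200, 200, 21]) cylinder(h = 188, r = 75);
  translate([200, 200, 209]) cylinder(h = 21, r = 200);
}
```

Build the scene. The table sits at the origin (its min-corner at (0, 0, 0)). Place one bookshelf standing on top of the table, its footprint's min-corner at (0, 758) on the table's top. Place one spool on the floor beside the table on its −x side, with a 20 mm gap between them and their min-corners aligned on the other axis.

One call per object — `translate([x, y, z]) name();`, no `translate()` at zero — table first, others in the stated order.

table();
translate([0, 758, 694]) bookshelf();
translate([-420, 0, 0]) spool();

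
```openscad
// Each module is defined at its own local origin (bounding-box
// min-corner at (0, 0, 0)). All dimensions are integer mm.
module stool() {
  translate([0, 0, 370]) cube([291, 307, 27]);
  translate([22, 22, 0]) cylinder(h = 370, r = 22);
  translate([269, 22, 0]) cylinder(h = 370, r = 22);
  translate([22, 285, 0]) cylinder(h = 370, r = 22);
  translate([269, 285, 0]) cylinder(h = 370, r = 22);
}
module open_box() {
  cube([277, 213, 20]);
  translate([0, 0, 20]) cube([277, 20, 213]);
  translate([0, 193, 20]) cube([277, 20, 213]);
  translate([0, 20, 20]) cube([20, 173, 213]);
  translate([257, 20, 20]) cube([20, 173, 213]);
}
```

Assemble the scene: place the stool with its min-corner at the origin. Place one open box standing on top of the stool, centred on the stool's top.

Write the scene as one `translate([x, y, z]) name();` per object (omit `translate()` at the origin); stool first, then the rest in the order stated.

stool();
translate([7, 47, 397]) open_box();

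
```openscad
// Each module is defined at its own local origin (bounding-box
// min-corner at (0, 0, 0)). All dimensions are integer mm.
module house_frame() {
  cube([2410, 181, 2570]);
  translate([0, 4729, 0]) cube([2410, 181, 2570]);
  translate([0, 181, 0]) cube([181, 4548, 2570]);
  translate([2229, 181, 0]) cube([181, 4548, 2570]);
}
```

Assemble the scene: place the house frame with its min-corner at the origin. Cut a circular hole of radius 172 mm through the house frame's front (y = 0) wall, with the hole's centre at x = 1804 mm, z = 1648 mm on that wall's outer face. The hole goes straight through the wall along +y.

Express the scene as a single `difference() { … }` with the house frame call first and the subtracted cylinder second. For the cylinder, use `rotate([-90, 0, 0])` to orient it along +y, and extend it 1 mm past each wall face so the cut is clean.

difference() {
  house_frame();
  translate([1804, -1, 1648]) rotate([-90, 0, 0]) cylinder(h = 183, r = 172);
}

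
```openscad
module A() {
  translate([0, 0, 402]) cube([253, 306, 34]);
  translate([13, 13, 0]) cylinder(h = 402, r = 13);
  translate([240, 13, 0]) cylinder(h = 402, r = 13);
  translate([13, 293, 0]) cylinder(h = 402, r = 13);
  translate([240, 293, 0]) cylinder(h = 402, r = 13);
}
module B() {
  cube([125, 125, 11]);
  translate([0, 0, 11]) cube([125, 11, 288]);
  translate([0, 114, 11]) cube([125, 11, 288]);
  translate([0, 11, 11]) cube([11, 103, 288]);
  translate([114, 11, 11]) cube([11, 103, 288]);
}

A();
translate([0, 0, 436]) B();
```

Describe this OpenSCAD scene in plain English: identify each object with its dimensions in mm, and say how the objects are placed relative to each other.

A is a simple wooden stool: a rectangular seat 253 mm (x) by 306 mm (y), 34 mm thick, top face at z = 436 mm, on four round legs, each 26 mm in diameter. The legs rest on z = 0, each leg's axis is inset half a diameter from the nearest pair of seat edges (so the leg's bounding box is flush with the corner).

B is an open-topped rectangular box: outside dimensions 125×125×299 mm, with a uniform wall and base thickness of 11 mm. The base is a full 125×125 slab on the floor; four walls sit on top of the base. The front and back walls (the −y and +y sides) span the full width; the two side walls fit between them.

The open box is on top of the stool.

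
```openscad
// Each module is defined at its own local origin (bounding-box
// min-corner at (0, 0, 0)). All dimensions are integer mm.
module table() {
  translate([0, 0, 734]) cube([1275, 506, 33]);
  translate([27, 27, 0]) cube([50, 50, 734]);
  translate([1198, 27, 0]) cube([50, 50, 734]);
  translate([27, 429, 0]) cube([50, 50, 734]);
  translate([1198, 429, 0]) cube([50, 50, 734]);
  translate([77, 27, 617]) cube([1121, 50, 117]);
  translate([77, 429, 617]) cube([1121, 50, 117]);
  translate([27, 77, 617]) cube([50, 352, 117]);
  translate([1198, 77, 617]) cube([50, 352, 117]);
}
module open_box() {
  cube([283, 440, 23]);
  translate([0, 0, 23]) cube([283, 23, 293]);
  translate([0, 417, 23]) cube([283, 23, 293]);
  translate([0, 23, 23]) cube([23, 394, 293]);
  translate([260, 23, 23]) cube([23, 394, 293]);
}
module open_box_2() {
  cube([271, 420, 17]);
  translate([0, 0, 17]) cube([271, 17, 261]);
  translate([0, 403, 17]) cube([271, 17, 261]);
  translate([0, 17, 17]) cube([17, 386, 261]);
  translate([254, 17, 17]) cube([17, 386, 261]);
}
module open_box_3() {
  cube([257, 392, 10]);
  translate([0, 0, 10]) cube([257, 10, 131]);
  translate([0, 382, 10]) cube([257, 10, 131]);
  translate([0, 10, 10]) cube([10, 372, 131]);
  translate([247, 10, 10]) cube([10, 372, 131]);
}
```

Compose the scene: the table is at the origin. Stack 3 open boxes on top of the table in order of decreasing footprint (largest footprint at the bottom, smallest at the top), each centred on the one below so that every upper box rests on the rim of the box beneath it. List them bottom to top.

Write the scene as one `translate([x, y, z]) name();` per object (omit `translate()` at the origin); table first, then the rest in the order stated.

table();
translate([496, 33, 767]) open_box();
translate([502, 43, 1083]) open_box_2();
translate([509, 57, 1361]) open_box_3();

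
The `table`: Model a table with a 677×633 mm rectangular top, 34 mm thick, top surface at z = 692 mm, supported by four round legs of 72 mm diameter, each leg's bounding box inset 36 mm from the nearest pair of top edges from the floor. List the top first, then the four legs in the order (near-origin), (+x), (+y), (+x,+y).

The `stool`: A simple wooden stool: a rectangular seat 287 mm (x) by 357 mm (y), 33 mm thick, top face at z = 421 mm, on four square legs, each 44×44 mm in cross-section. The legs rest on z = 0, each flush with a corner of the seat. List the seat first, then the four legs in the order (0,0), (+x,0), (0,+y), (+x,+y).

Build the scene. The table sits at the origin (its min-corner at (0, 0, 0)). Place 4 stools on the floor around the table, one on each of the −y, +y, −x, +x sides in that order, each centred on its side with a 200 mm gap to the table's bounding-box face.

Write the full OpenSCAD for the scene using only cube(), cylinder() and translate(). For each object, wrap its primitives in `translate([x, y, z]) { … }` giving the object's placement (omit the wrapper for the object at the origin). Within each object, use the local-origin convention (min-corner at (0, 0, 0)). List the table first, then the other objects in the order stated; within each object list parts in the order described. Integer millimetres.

translate([0, 0, 658]) cube([677, 633, 34]);
translate([72, 72, 0]) cylinder(h = 658, r = 36);
translate([605, 72, 0]) cylinder(h = 658, r = 36);
translate([72, 561, 0]) cylinder(h = 658, r = 36);
translate([605, 561, 0]) cylinder(h = 658, r = 36);
translate([195, -557, 0]) {
  translate([0, 0, 388]) cube([287, 357, 33]);
  cube([44, 44, 388]);
  translate([243, 0, 0]) cube([44, 44, 388]);
  translate([0, 313, 0]) cube([44, 44, 388]);
  translate([243, 313, 0]) cube([44, 44, 388]);
}
translate([195, 833, 0]) {
  translate([0, 0, 388]) cube([287, 357, 33]);
  cube([44, 44, 388]);
  translate([243, 0, 0]) cube([44, 44, 388]);
  translate([0, 313, 0]) cube([44, 44, 388]);
  translate([243, 313, 0]) cube([44, 44, 388]);
}
translate([-487, 138, 0]) {
  translate([0, 0, 388]) cube([287, 357, 33]);
  cube([44, 44, 388]);
  translate([243, 0, 0]) cube([44, 44, 388]);
  translate([0, 313, 0]) cube([44, 44, 388]);
  translate([243, 313, 0]) cube([44, 44, 388]);
}
translate([877, 138, 0]) {
  translate([0, 0, 388]) cube([287, 357, 33]);
  cube([44, 44, 388]);
  translate([243, 0, 0]) cube([44, 44, 388]);
  translate([0, 313, 0]) cube([44, 44, 388]);
  translate([243, 313, 0]) cube([44, 44, 388]);
}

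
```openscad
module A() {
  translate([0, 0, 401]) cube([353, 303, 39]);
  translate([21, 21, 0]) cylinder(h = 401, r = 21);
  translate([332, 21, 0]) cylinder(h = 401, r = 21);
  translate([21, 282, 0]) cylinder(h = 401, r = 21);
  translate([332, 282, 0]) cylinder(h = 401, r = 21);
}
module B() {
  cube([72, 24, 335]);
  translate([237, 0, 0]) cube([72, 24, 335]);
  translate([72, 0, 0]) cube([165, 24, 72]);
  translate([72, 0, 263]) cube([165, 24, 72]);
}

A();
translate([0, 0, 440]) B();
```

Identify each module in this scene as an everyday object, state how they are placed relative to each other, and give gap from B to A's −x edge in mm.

A is a stool. B is a picture frame. The picture frame is on top of the stool. The gap from the picture frame to the stool's −x edge is 0 mm.

The picture frame's min-x is at 0; the stool's min-x is 0; gap = 0 mm.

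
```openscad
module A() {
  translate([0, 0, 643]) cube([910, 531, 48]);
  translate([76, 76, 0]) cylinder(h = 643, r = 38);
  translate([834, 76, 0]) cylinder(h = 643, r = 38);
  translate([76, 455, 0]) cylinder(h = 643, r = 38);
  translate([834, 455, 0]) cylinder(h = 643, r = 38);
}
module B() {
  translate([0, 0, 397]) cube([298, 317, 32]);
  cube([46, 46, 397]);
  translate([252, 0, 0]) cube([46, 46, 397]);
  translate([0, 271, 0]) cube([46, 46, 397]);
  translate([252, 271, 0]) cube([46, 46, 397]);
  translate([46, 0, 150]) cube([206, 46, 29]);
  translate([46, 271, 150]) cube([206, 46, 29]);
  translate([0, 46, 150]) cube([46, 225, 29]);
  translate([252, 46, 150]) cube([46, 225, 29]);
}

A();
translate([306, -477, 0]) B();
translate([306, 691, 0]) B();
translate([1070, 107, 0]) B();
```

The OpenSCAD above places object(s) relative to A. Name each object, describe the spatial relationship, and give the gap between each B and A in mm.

Each stool's nearest face is 160 mm from the table's bounding box.

A is a table. B is a stool. Three stools sit around the table at the −y, +y, +x sides. The gap between each stool and the table is 160 mm.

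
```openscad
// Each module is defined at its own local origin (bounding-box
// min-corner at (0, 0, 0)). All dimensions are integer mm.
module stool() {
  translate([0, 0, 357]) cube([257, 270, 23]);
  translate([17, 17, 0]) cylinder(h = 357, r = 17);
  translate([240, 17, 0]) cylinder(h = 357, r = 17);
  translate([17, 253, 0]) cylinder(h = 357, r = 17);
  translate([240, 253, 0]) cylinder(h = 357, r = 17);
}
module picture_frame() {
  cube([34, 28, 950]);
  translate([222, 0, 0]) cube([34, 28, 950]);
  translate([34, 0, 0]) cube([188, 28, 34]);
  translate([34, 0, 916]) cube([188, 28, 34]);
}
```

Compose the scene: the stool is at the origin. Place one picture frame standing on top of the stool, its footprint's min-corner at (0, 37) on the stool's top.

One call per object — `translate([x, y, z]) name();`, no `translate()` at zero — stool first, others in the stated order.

stool();
translate([0, 37, 380]) picture_frame();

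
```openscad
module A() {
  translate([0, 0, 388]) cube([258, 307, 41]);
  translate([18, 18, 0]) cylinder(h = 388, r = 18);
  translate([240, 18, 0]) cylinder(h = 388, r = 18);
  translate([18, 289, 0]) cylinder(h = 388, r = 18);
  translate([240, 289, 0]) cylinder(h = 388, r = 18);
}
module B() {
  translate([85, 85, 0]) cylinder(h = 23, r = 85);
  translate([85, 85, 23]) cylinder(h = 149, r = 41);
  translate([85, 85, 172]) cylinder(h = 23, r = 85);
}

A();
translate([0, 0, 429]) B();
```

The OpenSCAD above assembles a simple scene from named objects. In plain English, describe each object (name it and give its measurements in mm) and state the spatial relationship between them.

A is a four-legged stool. The seat is 258×307 mm, 41 mm thick, top at z = 429 mm. It stands on four round legs, each 36 mm in diameter, from z = 0 to the seat underside, each leg's axis is inset half a diameter from the nearest pair of seat edges (so the leg's bounding box is flush with the corner).

B is a spool: two coaxial disc flanges of radius 85 mm and thickness 23 mm, joined by a core cylinder of radius 41 mm and height 149 mm. The lower flange rests on z = 0 and the three cylinders share a vertical axis.

The spool is on top of the stool.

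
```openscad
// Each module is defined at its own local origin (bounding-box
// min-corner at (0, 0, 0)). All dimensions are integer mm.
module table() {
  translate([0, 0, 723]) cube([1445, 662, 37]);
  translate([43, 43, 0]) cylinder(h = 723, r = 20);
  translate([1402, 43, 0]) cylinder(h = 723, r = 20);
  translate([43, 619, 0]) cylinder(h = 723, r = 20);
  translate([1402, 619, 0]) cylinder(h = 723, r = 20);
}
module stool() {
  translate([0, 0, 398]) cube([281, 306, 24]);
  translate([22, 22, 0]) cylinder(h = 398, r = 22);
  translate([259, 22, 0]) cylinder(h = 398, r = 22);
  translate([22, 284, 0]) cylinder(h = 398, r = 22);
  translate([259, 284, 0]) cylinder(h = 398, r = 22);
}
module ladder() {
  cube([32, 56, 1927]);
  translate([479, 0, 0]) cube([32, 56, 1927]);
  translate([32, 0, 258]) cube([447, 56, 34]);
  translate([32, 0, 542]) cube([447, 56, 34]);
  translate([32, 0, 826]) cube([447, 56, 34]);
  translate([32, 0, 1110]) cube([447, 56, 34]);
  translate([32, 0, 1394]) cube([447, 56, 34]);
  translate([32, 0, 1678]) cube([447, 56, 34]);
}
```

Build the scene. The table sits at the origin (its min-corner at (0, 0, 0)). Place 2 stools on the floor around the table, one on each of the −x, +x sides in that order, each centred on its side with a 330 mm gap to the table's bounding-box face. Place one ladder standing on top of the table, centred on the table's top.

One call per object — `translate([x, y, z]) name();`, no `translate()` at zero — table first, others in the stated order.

table();
translate([-611, 178, 0]) stool();
translate([1775, 178, 0]) stool();
translate([467, 303, 760]) ladder();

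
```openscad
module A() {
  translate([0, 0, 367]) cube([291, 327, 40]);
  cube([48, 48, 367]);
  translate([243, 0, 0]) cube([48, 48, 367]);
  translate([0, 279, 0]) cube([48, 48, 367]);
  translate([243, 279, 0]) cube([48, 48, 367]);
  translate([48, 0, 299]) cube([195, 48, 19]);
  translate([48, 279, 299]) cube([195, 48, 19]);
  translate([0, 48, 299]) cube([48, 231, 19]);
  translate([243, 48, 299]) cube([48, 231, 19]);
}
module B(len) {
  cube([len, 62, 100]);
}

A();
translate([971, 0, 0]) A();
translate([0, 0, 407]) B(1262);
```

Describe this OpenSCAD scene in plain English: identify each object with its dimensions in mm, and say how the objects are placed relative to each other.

A is a four-legged stool. The seat is 291×327 mm, 40 mm thick, top at z = 407 mm. It stands on four square legs, each 48×48 mm in cross-section, from z = 0 to the seat underside, each flush with a corner of the seat. Four stretchers, 48 mm wide and 19 mm tall, connect adjacent legs with their undersides at z = 299 mm, each running between the inner faces of the legs it joins and aligned with the legs' outer faces on the other axis.

B is a rectangular beam 1262 mm long (x), 62 mm deep (y), 100 mm thick (z).

The beam spans the tops of two stools placed 680 mm apart, resting at z = 407 mm.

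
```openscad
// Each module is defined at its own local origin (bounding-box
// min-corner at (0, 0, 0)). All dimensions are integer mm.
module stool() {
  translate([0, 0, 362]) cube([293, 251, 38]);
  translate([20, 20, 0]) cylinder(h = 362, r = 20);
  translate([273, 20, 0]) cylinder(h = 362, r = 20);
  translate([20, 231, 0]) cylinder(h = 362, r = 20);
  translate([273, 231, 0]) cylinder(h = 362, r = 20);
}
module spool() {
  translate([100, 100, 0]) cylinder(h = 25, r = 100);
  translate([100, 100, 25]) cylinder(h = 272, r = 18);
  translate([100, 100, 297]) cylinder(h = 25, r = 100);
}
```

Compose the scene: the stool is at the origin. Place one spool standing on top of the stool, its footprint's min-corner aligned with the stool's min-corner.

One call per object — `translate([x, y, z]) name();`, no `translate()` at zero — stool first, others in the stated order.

stool();
translate([0, 0, 400]) spool();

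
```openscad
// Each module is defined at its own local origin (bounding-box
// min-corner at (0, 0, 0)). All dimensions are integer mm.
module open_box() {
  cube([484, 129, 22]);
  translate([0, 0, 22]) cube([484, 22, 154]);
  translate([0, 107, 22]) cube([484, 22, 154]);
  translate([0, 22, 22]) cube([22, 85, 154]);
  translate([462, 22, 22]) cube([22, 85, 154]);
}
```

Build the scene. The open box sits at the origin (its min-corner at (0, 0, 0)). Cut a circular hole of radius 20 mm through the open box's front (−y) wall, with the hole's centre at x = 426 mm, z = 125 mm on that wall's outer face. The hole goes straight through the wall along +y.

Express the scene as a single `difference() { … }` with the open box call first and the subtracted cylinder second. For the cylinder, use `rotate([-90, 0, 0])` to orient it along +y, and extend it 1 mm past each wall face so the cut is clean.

difference() {
  open_box();
  translate([426, -1, 125]) rotate([-90, 0, 0]) cylinder(h = 24, r = 20);
}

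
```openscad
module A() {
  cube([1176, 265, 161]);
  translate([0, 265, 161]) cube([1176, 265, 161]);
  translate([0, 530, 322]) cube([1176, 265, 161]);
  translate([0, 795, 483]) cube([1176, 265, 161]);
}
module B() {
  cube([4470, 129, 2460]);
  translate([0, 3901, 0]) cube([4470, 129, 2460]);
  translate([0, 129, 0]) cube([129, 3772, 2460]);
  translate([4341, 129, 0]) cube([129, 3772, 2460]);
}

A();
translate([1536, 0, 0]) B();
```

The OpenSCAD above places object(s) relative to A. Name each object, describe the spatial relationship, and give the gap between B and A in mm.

The house frame's nearest face is 360 mm from the staircase's +x face.

A is a staircase. B is a house frame. The house frame is on the floor beside the staircase on its +x side. The gap between the house frame and the staircase is 360 mm.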